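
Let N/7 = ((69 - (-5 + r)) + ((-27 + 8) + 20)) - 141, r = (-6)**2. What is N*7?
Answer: -4998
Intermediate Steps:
r = 36
N = -714 (N = 7*(((69 - (-5 + 36)) + ((-27 + 8) + 20)) - 141) = 7*(((69 - 1*31) + (-19 + 20)) - 141) = 7*(((69 - 31) + 1) - 141) = 7*((38 + 1) - 141) = 7*(39 - 141) = 7*(-102) = -714)
N*7 = -714*7 = -4998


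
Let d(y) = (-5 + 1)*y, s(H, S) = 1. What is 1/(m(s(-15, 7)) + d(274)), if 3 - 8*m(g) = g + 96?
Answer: -4/4431 ≈ -0.00090273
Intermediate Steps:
m(g) = -93/8 - g/8 (m(g) = 3/8 - (g + 96)/8 = 3/8 - (96 + g)/8 = 3/8 + (-12 - g/8) = -93/8 - g/8)
d(y) = -4*y
1/(m(s(-15, 7)) + d(274)) = 1/((-93/8 - ⅛*1) - 4*274) = 1/((-93/8 - ⅛) - 1096) = 1/(-47/4 - 1096) = 1/(-4431/4) = -4/4431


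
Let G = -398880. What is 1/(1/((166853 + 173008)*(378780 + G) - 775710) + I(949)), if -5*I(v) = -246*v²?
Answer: 6831981810/302722170783336251 ≈ 2.2568e-8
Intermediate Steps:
I(v) = 246*v²/5 (I(v) = -(-246)*v²/5 = 246*v²/5)
1/(1/((166853 + 173008)*(378780 + G) - 775710) + I(949)) = 1/(1/((166853 + 173008)*(378780 - 398880) - 775710) + (246/5)*949²) = 1/(1/(339861*(-20100) - 775710) + (246/5)*900601) = 1/(1/(-6831206100 - 775710) + 221547846/5) = 1/(1/(-6831981810) + 221547846/5) = 1/(-1/6831981810 + 221547846/5) = 1/(302722170783336251/6831981810) = 6831981810/302722170783336251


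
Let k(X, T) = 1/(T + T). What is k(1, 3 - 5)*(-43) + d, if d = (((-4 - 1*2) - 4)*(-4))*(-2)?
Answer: -277/4 ≈ -69.250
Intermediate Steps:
k(X, T) = 1/(2*T)
d = -80 (d = (((-4 - 2) - 4)*(-4))*(-2) = ((-6 - 4)*(-4))*(-2) = -10*(-4)*(-2) = 40*(-2) = -80)
k(1, 3 - 5)*(-43) + d = (1/(2*(3 - 5)))*(-43) - 80 = ((½)/(-2))*(-43) - 80 = ((½)*(-½))*(-43) - 80 = -¼*(-43) - 80 = 43/4 - 80 = -277/4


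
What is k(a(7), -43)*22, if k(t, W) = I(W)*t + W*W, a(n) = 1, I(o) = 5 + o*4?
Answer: 37004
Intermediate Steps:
I(o) = 5 + 4*o
k(t, W) = W**2 + t*(5 + 4*W) (k(t, W) = (5 + 4*W)*t + W*W = t*(5 + 4*W) + W**2 = W**2 + t*(5 + 4*W))
k(a(7), -43)*22 = ((-43)**2 + 1*(5 + 4*(-43)))*22 = (1849 + 1*(5 - 172))*22 = (1849 + 1*(-167))*22 = (1849 - 167)*22 = 1682*22 = 37004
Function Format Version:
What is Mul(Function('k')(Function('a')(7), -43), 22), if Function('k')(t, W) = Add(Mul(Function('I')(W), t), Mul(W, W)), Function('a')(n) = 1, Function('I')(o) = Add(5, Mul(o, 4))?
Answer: 37004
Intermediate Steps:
Function('I')(o) = Add(5, Mul(4, o))
Function('k')(t, W) = Add(Pow(W, 2), Mul(t, Add(5, Mul(4, W)))) (Function('k')(t, W) = Add(Mul(Add(5, Mul(4, W)), t), Mul(W, W)) = Add(Mul(t, Add(5, Mul(4, W))), Pow(W, 2)) = Add(Pow(W, 2), Mul(t, Add(5, Mul(4, W)))))
Mul(Function('k')(Function('a')(7), -43), 22) = Mul(Add(Pow(-43, 2), Mul(1, Add(5, Mul(4, -43)))), 22) = Mul(Add(1849, Mul(1, Add(5, -172))), 22) = Mul(Add(1849, Mul(1, -167)), 22) = Mul(Add(1849, -167), 22) = Mul(1682, 22) = 37004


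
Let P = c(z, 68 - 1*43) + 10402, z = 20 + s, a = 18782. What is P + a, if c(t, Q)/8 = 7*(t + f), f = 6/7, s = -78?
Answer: 25984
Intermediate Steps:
f = 6/7 (f = 6*(⅐) = 6/7 ≈ 0.85714)
z = -58 (z = 20 - 78 = -58)
c(t, Q) = 48 + 56*t (c(t, Q) = 8*(7*(t + 6/7)) = 8*(7*(6/7 + t)) = 8*(6 + 7*t) = 48 + 56*t)
P = 7202 (P = (48 + 56*(-58)) + 10402 = (48 - 3248) + 10402 = -3200 + 10402 = 7202)
P + a = 7202 + 18782 = 25984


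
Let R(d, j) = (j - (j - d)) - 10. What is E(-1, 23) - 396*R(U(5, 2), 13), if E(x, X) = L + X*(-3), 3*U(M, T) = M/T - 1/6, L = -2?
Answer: 3581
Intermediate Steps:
U(M, T) = -1/18 + M/(3*T) (U(M, T) = (M/T - 1/6)/3 = (M/T - 1*⅙)/3 = (M/T - ⅙)/3 = (-⅙ + M/T)/3 = -1/18 + M/(3*T))
R(d, j) = -10 + d (R(d, j) = (j + (d - j)) - 10 = d - 10 = -10 + d)
E(x, X) = -2 - 3*X (E(x, X) = -2 + X*(-3) = -2 - 3*X)
E(-1, 23) - 396*R(U(5, 2), 13) = (-2 - 3*23) - 396*(-10 + (1/18)*(-1*2 + 6*5)/2) = (-2 - 69) - 396*(-10 + (1/18)*(½)*(-2 + 30)) = -71 - 396*(-10 + (1/18)*(½)*28) = -71 - 396*(-10 + 7/9) = -71 - 396*(-83/9) = -71 + 3652 = 3581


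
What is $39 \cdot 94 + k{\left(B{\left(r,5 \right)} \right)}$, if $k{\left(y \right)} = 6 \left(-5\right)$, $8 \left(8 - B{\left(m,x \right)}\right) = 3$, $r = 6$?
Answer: $3636$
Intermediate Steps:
$B{\left(m,x \right)} = \frac{61}{8}$ ($B{\left(m,x \right)} = 8 - \frac{3}{8} = \frac{61}{8}$)
$k{\left(y \right)} = -30$
$39 \cdot 94 + k{\left(B{\left(r,5 \right)} \right)} = 39 \cdot 94 - 30 = 3666 - 30 = 3636$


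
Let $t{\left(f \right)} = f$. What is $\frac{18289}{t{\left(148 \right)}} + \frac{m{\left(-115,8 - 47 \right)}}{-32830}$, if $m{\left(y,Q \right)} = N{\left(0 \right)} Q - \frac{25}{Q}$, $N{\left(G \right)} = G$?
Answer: $\frac{2341668323}{18949476} \approx 123.57$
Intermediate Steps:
$m{\left(y,Q \right)} = - \frac{25}{Q}$ ($m{\left(y,Q \right)} = 0 Q - \frac{25}{Q} = 0 - \frac{25}{Q} = - \frac{25}{Q}$)
$\frac{18289}{t{\left(148 \right)}} + \frac{m{\left(-115,8 - 47 \right)}}{-32830} = \frac{18289}{148} + \frac{\left(-25\right) \frac{1}{8 - 47}}{-32830} = 18289 \cdot \frac{1}{148} + - \frac{25}{-39} \left(- \frac{1}{32830}\right) = \frac{18289}{148} + \left(-25\right) \left(- \frac{1}{39}\right) \left(- \frac{1}{32830}\right) = \frac{18289}{148} + \frac{25}{39} \left(- \frac{1}{32830}\right) = \frac{18289}{148} - \frac{5}{256074} = \frac{2341668323}{18949476}$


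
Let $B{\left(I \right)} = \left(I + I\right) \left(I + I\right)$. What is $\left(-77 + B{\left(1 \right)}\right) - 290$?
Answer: $-363$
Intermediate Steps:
$B{\left(I \right)} = 4 I^{2}$ ($B{\left(I \right)} = 2 I 2 I = 4 I^{2}$)
$\left(-77 + B{\left(1 \right)}\right) - 290 = \left(-77 + 4 \cdot 1^{2}\right) - 290 = \left(-77 + 4 \cdot 1\right) - 290 = \left(-77 + 4\right) - 290 = -73 - 290 = -363$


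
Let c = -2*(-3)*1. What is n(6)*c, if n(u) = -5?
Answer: -30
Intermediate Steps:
c = 6 (c = 6*1 = 6)
n(6)*c = -5*6 = -30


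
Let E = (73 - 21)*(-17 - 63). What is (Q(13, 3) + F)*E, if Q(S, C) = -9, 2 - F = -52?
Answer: -187200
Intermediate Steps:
F = 54 (F = 2 - 1*(-52) = 2 + 52 = 54)
E = -4160 (E = 52*(-80) = -4160)
(Q(13, 3) + F)*E = (-9 + 54)*(-4160) = 45*(-4160) = -187200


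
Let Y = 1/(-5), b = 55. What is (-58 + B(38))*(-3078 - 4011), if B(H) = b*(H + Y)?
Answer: -14326869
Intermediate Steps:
Y = -⅕ ≈ -0.20000
B(H) = -11 + 55*H (B(H) = 55*(H - ⅕) = 55*(-⅕ + H) = -11 + 55*H)
(-58 + B(38))*(-3078 - 4011) = (-58 + (-11 + 55*38))*(-3078 - 4011) = (-58 + (-11 + 2090))*(-7089) = (-58 + 2079)*(-7089) = 2021*(-7089) = -14326869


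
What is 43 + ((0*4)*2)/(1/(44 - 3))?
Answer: 43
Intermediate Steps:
43 + ((0*4)*2)/(1/(44 - 3)) = 43 + (0*2)/(1/41) = 43 + 0/(1/41) = 43 + 41*0 = 43 + 0 = 43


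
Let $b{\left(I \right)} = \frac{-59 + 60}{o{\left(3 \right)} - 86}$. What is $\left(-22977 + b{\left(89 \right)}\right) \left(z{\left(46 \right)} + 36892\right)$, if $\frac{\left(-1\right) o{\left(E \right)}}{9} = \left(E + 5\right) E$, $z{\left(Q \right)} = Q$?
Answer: $- \frac{128157406795}{151} \approx -8.4872 \cdot 10^{8}$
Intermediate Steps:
$o{\left(E \right)} = - 9 E \left(5 + E\right)$ ($o{\left(E \right)} = - 9 \left(E + 5\right) E = - 9 \left(5 + E\right) E = - 9 E \left(5 + E\right)$)
$b{\left(I \right)} = - \frac{1}{302}$ ($b{\left(I \right)} = \frac{-59 + 60}{\left(-9\right) 3 \left(5 + 3\right) - 86} = 1 \frac{1}{\left(-9\right) 3 \cdot 8 - 86} = 1 \frac{1}{-216 - 86} = 1 \frac{1}{-302} = 1 \left(- \frac{1}{302}\right) = - \frac{1}{302}$)
$\left(-22977 + b{\left(89 \right)}\right) \left(z{\left(46 \right)} + 36892\right) = \left(-22977 - \frac{1}{302}\right) \left(46 + 36892\right) = \left(- \frac{6939055}{302}\right) 36938 = - \frac{128157406795}{151}$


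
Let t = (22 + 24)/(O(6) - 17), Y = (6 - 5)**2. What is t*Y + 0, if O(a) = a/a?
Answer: -23/8 ≈ -2.8750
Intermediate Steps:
O(a) = 1
Y = 1 (Y = 1**2 = 1)
t = -23/8 (t = (22 + 24)/(1 - 17) = 46/(-16) = 46*(-1/16) = -23/8 ≈ -2.8750)
t*Y + 0 = -23/8*1 + 0 = -23/8 + 0 = -23/8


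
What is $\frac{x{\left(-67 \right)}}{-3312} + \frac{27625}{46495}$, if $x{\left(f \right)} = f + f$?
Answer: $\frac{574849}{905832} \approx 0.63461$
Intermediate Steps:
$x{\left(f \right)} = 2 f$
$\frac{x{\left(-67 \right)}}{-3312} + \frac{27625}{46495} = \frac{2 \left(-67\right)}{-3312} + \frac{27625}{46495} = \left(-134\right) \left(- \frac{1}{3312}\right) + 27625 \cdot \frac{1}{46495} = \frac{67}{1656} + \frac{325}{547} = \frac{574849}{905832}$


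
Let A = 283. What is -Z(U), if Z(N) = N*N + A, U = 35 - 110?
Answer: -5908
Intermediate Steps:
U = -75
Z(N) = 283 + N**2 (Z(N) = N*N + 283 = N**2 + 283 = 283 + N**2)
-Z(U) = -(283 + (-75)**2) = -(283 + 5625) = -1*5908 = -5908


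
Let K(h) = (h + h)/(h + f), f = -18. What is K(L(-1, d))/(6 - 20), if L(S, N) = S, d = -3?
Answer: -1/133 ≈ -0.0075188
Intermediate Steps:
K(h) = 2*h/(-18 + h) (K(h) = (h + h)/(h - 18) = (2*h)/(-18 + h) = 2*h/(-18 + h))
K(L(-1, d))/(6 - 20) = (2*(-1)/(-18 - 1))/(6 - 20) = (2*(-1)/(-19))/(-14) = (2*(-1)*(-1/19))*(-1/14) = (2/19)*(-1/14) = -1/133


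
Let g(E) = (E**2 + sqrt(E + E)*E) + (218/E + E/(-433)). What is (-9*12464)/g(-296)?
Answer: -40362897333051328320/31738770573352619657 - 545444887777173504*I*sqrt(37)/31738770573352619657 ≈ -1.2717 - 0.10453*I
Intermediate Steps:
g(E) = E**2 + 218/E - E/433 + sqrt(2)*E**(3/2) (g(E) = (E**2 + sqrt(2*E)*E) + (218/E + E*(-1/433)) = (E**2 + (sqrt(2)*sqrt(E))*E) + (218/E - E/433) = (E**2 + sqrt(2)*E**(3/2)) + (218/E - E/433) = E**2 + 218/E - E/433 + sqrt(2)*E**(3/2))
(-9*12464)/g(-296) = (-9*12464)/((-296)**2 + 218/(-296) - 1/433*(-296) + sqrt(2)*(-296)**(3/2)) = -112176/(87616 + 218*(-1/296) + 296/433 + sqrt(2)*(-592*I*sqrt(74))) = -112176/(87616 - 109/148 + 296/433 - 1184*I*sqrt(37)) = -112176/(5614780355/64084 - 1184*I*sqrt(37))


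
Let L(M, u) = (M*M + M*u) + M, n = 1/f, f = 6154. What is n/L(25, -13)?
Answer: 1/2000050 ≈ 4.9999e-7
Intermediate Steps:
n = 1/6154 ≈ 0.00016250
L(M, u) = M + M**2 + M*u (L(M, u) = (M**2 + M*u) + M = M + M**2 + M*u)
n/L(25, -13) = 1/(6154*((25*(1 + 25 - 13)))) = 1/(6154*((25*13))) = (1/6154)/325 = (1/6154)*(1/325) = 1/2000050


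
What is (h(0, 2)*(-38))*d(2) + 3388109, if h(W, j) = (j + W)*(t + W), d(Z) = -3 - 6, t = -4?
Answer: 3385373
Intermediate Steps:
d(Z) = -9
h(W, j) = (-4 + W)*(W + j) (h(W, j) = (j + W)*(-4 + W) = (W + j)*(-4 + W) = (-4 + W)*(W + j))
(h(0, 2)*(-38))*d(2) + 3388109 = ((0² - 4*0 - 4*2 + 0*2)*(-38))*(-9) + 3388109 = ((0 + 0 - 8 + 0)*(-38))*(-9) + 3388109 = -8*(-38)*(-9) + 3388109 = 304*(-9) + 3388109 = -2736 + 3388109 = 3385373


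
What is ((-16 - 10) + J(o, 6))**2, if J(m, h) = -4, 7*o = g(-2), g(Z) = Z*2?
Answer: 900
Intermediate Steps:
g(Z) = 2*Z
o = -4/7 (o = (2*(-2))/7 = (1/7)*(-4) = -4/7 ≈ -0.57143)
((-16 - 10) + J(o, 6))**2 = ((-16 - 10) - 4)**2 = (-26 - 4)**2 = (-30)**2 = 900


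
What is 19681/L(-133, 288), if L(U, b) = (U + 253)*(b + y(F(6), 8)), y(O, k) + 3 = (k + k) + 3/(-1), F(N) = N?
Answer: 19681/35760 ≈ 0.55036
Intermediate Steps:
y(O, k) = -6 + 2*k (y(O, k) = -3 + ((k + k) + 3/(-1)) = -3 + (2*k + 3*(-1)) = -3 + (2*k - 3) = -3 + (-3 + 2*k) = -6 + 2*k)
L(U, b) = (10 + b)*(253 + U) (L(U, b) = (U + 253)*(b + (-6 + 2*8)) = (253 + U)*(b + (-6 + 16)) = (253 + U)*(b + 10) = (253 + U)*(10 + b) = (10 + b)*(253 + U))
19681/L(-133, 288) = 19681/(2530 + 10*(-133) + 253*288 - 133*288) = 19681/(2530 - 1330 + 72864 - 38304) = 19681/35760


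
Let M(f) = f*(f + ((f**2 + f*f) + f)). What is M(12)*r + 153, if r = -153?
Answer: -572679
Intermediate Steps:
M(f) = f*(2*f + 2*f**2) (M(f) = f*(f + ((f**2 + f**2) + f)) = f*(f + (2*f**2 + f)) = f*(f + (f + 2*f**2)) = f*(2*f + 2*f**2))
M(12)*r + 153 = (2*12**2*(1 + 12))*(-153) + 153 = (2*144*13)*(-153) + 153 = 3744*(-153) + 153 = -572832 + 153 = -572679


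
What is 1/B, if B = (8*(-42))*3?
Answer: -1/1008 ≈ -0.00099206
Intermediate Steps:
B = -1008 (B = -336*3 = -1008)
1/B = 1/(-1008) = -1/1008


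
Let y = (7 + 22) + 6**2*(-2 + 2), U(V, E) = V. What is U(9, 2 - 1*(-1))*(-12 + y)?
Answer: 153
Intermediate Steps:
y = 29 (y = 29 + 36*0 = 29 + 0 = 29)
U(9, 2 - 1*(-1))*(-12 + y) = 9*(-12 + 29) = 9*17 = 153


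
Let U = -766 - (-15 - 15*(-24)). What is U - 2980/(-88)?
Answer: -23697/22 ≈ -1077.1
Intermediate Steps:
U = -1111 (U = -766 - (-15 + 360) = -766 - 1*345 = -766 - 345 = -1111)
U - 2980/(-88) = -1111 - 2980/(-88) = -1111 - 2980*(-1/88) = -1111 + 745/22 = -23697/22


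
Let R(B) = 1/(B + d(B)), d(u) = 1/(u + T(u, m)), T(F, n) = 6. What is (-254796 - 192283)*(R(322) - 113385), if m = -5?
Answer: 5353942353273143/105617 ≈ 5.0692e+10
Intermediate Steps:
d(u) = 1/(6 + u) (d(u) = 1/(u + 6) = 1/(6 + u))
R(B) = 1/(B + 1/(6 + B))
(-254796 - 192283)*(R(322) - 113385) = (-254796 - 192283)*((6 + 322)/(1 + 322*(6 + 322)) - 113385) = -447079*(328/(1 + 322*328) - 113385) = -447079*(328/(1 + 105616) - 113385) = -447079*(328/105617 - 113385) = -447079*(-11975383217/105617) = 5353942353273143/105617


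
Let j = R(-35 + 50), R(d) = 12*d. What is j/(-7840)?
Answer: -9/392 ≈ -0.022959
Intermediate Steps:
j = 180 (j = 12*(-35 + 50) = 12*15 = 180)
j/(-7840) = 180/(-7840) = 180*(-1/7840) = -9/392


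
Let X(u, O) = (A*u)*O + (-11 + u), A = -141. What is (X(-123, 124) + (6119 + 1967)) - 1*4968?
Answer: 2153516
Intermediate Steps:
X(u, O) = -11 + u - 141*O*u (X(u, O) = (-141*u)*O + (-11 + u) = -141*O*u + (-11 + u) = -11 + u - 141*O*u)
(X(-123, 124) + (6119 + 1967)) - 1*4968 = ((-11 - 123 - 141*124*(-123)) + (6119 + 1967)) - 1*4968 = ((-11 - 123 + 2150532) + 8086) - 4968 = (2150398 + 8086) - 4968 = 2158484 - 4968 = 2153516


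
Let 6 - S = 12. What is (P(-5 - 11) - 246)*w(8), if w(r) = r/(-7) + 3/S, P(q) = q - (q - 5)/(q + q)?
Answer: 193315/448 ≈ 431.51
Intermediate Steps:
S = -6 (S = 6 - 1*12 = 6 - 12 = -6)
P(q) = q - (-5 + q)/(2*q)
w(r) = -½ - r/7 (w(r) = r/(-7) + 3/(-6) = r*(-⅐) + 3*(-⅙) = -r/7 - ½ = -½ - r/7)
(P(-5 - 11) - 246)*w(8) = ((-½ + (-5 - 11) + 5/(2*(-5 - 11))) - 246)*(-½ - ⅐*8) = ((-½ - 16 + (5/2)/(-16)) - 246)*(-½ - 8/7) = ((-½ - 16 + (5/2)*(-1/16)) - 246)*(-23/14) = ((-½ - 16 - 5/32) - 246)*(-23/14) = (-533/32 - 246)*(-23/14) = -8405/32*(-23/14) = 193315/448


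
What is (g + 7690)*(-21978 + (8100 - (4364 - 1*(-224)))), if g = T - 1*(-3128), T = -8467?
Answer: -43413566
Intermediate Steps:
g = -5339 (g = -8467 - 1*(-3128) = -8467 + 3128 = -5339)
(g + 7690)*(-21978 + (8100 - (4364 - 1*(-224)))) = (-5339 + 7690)*(-21978 + (8100 - (4364 - 1*(-224)))) = 2351*(-21978 + (8100 - (4364 + 224))) = 2351*(-21978 + (8100 - 1*4588)) = 2351*(-21978 + (8100 - 4588)) = 2351*(-21978 + 3512) = 2351*(-18466) = -43413566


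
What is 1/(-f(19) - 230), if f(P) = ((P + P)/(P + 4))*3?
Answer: -23/5404 ≈ -0.0042561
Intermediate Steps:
f(P) = 6*P/(4 + P) (f(P) = ((2*P)/(4 + P))*3 = (2*P/(4 + P))*3 = 6*P/(4 + P))
1/(-f(19) - 230) = 1/(-6*19/(4 + 19) - 230) = 1/(-6*19/23 - 230) = 1/(-1*114/23 - 230) = 1/(-114/23 - 230) = 1/(-5404/23) = -23/5404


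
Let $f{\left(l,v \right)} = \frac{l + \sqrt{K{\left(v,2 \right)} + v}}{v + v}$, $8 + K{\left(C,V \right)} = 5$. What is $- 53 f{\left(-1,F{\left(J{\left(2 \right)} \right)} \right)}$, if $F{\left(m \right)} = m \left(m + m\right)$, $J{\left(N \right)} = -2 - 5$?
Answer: $\frac{53}{196} - \frac{53 \sqrt{95}}{196} \approx -2.3652$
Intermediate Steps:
$K{\left(C,V \right)} = -3$ ($K{\left(C,V \right)} = -8 + 5 = -3$)
$J{\left(N \right)} = -7$
$F{\left(m \right)} = 2 m^{2}$ ($F{\left(m \right)} = m 2 m = 2 m^{2}$)
$f{\left(l,v \right)} = \frac{l + \sqrt{-3 + v}}{2 v}$ ($f{\left(l,v \right)} = \frac{l + \sqrt{-3 + v}}{v + v} = \frac{l + \sqrt{-3 + v}}{2 v}$)
$- 53 f{\left(-1,F{\left(J{\left(2 \right)} \right)} \right)} = - 53 \frac{-1 + \sqrt{-3 + 2 \left(-7\right)^{2}}}{2 \cdot 2 \left(-7\right)^{2}} = - 53 \frac{-1 + \sqrt{-3 + 2 \cdot 49}}{2 \cdot 2 \cdot 49} = - 53 \frac{-1 + \sqrt{-3 + 98}}{2 \cdot 98} = - 53 \cdot \frac{1}{2} \cdot \frac{1}{98} \left(-1 + \sqrt{95}\right) = - 53 \left(- \frac{1}{196} + \frac{\sqrt{95}}{196}\right) = \frac{53}{196} - \frac{53 \sqrt{95}}{196}$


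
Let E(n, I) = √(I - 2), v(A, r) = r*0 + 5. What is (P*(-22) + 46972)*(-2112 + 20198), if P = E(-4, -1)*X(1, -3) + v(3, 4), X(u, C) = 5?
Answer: 847546132 - 1989460*I*√3 ≈ 8.4755e+8 - 3.4458e+6*I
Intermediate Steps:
v(A, r) = 5 (v(A, r) = 0 + 5 = 5)
E(n, I) = √(-2 + I)
P = 5 + 5*I*√3 (P = √(-2 - 1)*5 + 5 = √(-3)*5 + 5 = (I*√3)*5 + 5 = 5*I*√3 + 5 = 5 + 5*I*√3 ≈ 5.0 + 8.6602*I)
(P*(-22) + 46972)*(-2112 + 20198) = ((5 + 5*I*√3)*(-22) + 46972)*(-2112 + 20198) = ((-110 - 110*I*√3) + 46972)*18086 = (46862 - 110*I*√3)*18086 = 847546132 - 1989460*I*√3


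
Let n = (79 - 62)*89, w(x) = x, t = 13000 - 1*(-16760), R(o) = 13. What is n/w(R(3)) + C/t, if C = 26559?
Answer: 15124049/128960 ≈ 117.28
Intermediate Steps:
t = 29760 (t = 13000 + 16760 = 29760)
n = 1513 (n = 17*89 = 1513)
n/w(R(3)) + C/t = 1513/13 + 26559/29760 = 1513*(1/13) + 26559*(1/29760) = 1513/13 + 8853/9920 = 15124049/128960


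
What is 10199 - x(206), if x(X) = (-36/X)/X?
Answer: 108201200/10609 ≈ 10199.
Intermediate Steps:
x(X) = -36/X**2
10199 - x(206) = 10199 - (-36)/206**2 = 10199 - (-36)/42436 = 10199 - 1*(-9/10609) = 10199 + 9/10609 = 108201200/10609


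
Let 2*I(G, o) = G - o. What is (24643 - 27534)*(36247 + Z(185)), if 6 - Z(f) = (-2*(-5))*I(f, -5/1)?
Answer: -102060973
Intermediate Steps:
I(G, o) = G/2 - o/2 (I(G, o) = (G - o)/2 = G/2 - o/2)
Z(f) = -19 - 5*f (Z(f) = 6 - (-2*(-5))*(f/2 - (-5)/(2*1)) = 6 - 10*(f/2 - (-5)/2) = 6 - 10*(f/2 - ½*(-5)) = 6 - 10*(f/2 + 5/2) = 6 - 10*(5/2 + f/2) = 6 - (25 + 5*f) = 6 + (-25 - 5*f) = -19 - 5*f)
(24643 - 27534)*(36247 + Z(185)) = (24643 - 27534)*(36247 + (-19 - 5*185)) = -2891*(36247 + (-19 - 925)) = -2891*(36247 - 944) = -2891*35303 = -102060973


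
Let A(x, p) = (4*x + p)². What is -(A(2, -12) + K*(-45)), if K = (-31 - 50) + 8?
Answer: -3301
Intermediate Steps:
A(x, p) = (p + 4*x)²
K = -73 (K = -81 + 8 = -73)
-(A(2, -12) + K*(-45)) = -((-12 + 4*2)² - 73*(-45)) = -((-12 + 8)² + 3285) = -((-4)² + 3285) = -(16 + 3285) = -1*3301 = -3301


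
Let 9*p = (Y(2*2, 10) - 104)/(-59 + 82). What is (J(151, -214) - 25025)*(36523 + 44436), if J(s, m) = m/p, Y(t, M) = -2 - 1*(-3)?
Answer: -205091572643/103 ≈ -1.9912e+9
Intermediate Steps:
Y(t, M) = 1 (Y(t, M) = -2 + 3 = 1)
p = -103/207 (p = ((1 - 104)/(-59 + 82))/9 = (-103/23)/9 = (-103*1/23)/9 = (⅑)*(-103/23) = -103/207 ≈ -0.49758)
J(s, m) = -207*m/103 (J(s, m) = m/(-103/207) = m*(-207/103) = -207*m/103)
(J(151, -214) - 25025)*(36523 + 44436) = (-207/103*(-214) - 25025)*(36523 + 44436) = (44298/103 - 25025)*80959 = -2533277/103*80959 = -205091572643/103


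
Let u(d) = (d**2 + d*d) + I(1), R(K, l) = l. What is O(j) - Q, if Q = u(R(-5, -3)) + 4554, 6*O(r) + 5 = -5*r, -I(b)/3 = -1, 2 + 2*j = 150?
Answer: -9275/2 ≈ -4637.5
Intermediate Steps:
j = 74 (j = -1 + (1/2)*150 = -1 + 75 = 74)
I(b) = 3 (I(b) = -3*(-1) = 3)
O(r) = -5/6 - 5*r/6 (O(r) = -5/6 + (-5*r)/6 = -5/6 - 5*r/6)
u(d) = 3 + 2*d**2 (u(d) = (d**2 + d*d) + 3 = (d**2 + d**2) + 3 = 2*d**2 + 3 = 3 + 2*d**2)
Q = 4575 (Q = (3 + 2*(-3)**2) + 4554 = (3 + 2*9) + 4554 = (3 + 18) + 4554 = 21 + 4554 = 4575)
O(j) - Q = (-5/6 - 5/6*74) - 1*4575 = (-5/6 - 185/3) - 4575 = -125/2 - 4575 = -9275/2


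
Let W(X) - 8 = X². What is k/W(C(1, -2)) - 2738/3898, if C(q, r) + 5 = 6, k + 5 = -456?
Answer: -910810/17541 ≈ -51.925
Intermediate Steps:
k = -461 (k = -5 - 456 = -461)
C(q, r) = 1 (C(q, r) = -5 + 6 = 1)
W(X) = 8 + X²
k/W(C(1, -2)) - 2738/3898 = -461/(8 + 1²) - 2738/3898 = -461/(8 + 1) - 2738*1/3898 = -461/9 - 1369/1949 = -910810/17541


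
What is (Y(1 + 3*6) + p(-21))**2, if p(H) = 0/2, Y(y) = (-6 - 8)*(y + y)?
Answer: 283024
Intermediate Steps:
Y(y) = -28*y
p(H) = 0 (p(H) = (1/2)*0 = 0)
(Y(1 + 3*6) + p(-21))**2 = (-28*(1 + 3*6) + 0)**2 = (-28*(1 + 18) + 0)**2 = (-28*19 + 0)**2 = (-532 + 0)**2 = (-532)**2 = 283024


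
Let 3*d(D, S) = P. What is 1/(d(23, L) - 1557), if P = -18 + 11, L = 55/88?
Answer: -3/4678 ≈ -0.00064130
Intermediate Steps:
L = 5/8 (L = 55*(1/88) = 5/8 ≈ 0.62500)
P = -7
d(D, S) = -7/3 (d(D, S) = (1/3)*(-7) = -7/3)
1/(d(23, L) - 1557) = 1/(-7/3 - 1557) = 1/(-4678/3) = -3/4678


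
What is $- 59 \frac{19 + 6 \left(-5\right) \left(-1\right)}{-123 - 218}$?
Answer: $\frac{2891}{341} \approx 8.478$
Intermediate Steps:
$- 59 \frac{19 + 6 \left(-5\right) \left(-1\right)}{-123 - 218} = - 59 \frac{19 - -30}{-341} = - 59 \left(19 + 30\right) \left(- \frac{1}{341}\right) = - 59 \cdot 49 \left(- \frac{1}{341}\right) = \left(-59\right) \left(- \frac{49}{341}\right) = \frac{2891}{341}$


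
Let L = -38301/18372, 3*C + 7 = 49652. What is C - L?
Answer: 304064281/18372 ≈ 16550.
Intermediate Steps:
C = 49645/3 (C = -7/3 + (⅓)*49652 = -7/3 + 49652/3 = 49645/3 ≈ 16548.)
L = -12767/6124 (L = -38301*1/18372 = -12767/6124 ≈ -2.0847)
C - L = 49645/3 - 1*(-12767/6124) = 49645/3 + 12767/6124 = 304064281/18372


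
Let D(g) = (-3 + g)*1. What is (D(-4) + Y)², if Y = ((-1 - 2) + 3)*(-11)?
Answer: 49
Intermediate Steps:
D(g) = -3 + g
Y = 0 (Y = (-3 + 3)*(-11) = 0*(-11) = 0)
(D(-4) + Y)² = ((-3 - 4) + 0)² = (-7 + 0)² = (-7)² = 49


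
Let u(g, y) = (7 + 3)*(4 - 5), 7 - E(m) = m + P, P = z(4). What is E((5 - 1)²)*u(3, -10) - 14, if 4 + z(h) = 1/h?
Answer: 77/2 ≈ 38.500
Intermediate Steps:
z(h) = -4 + 1/h
P = -15/4 (P = -4 + 1/4 = -4 + ¼ = -15/4 ≈ -3.7500)
E(m) = 43/4 - m (E(m) = 7 - (m - 15/4) = 7 - (-15/4 + m) = 7 + (15/4 - m) = 43/4 - m)
u(g, y) = -10 (u(g, y) = 10*(-1) = -10)
E((5 - 1)²)*u(3, -10) - 14 = (43/4 - (5 - 1)²)*(-10) - 14 = (43/4 - 1*4²)*(-10) - 14 = (43/4 - 1*16)*(-10) - 14 = (43/4 - 16)*(-10) - 14 = -21/4*(-10) - 14 = 105/2 - 14 = 77/2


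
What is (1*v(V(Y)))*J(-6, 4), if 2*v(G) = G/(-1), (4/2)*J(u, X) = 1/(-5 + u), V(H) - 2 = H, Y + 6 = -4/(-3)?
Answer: -2/33 ≈ -0.060606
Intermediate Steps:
Y = -14/3 (Y = -6 - 4/(-3) = -6 - 4*(-⅓) = -6 + 4/3 = -14/3 ≈ -4.6667)
V(H) = 2 + H
J(u, X) = 1/(2*(-5 + u))
v(G) = -G/2 (v(G) = (G/(-1))/2 = (G*(-1))/2 = (-G)/2 = -G/2)
(1*v(V(Y)))*J(-6, 4) = (1*(-(2 - 14/3)/2))*(1/(2*(-5 - 6))) = (1*(-½*(-8/3)))*((½)/(-11)) = (1*(4/3))*((½)*(-1/11)) = (4/3)*(-1/22) = -2/33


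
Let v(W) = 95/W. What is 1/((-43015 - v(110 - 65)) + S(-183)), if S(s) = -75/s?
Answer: -549/23616169 ≈ -2.3247e-5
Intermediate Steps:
1/((-43015 - v(110 - 65)) + S(-183)) = 1/((-43015 - 95/(110 - 65)) - 75/(-183)) = 1/((-43015 - 95/45) - 75*(-1/183)) = 1/((-43015 - 95/45) + 25/61) = 1/((-43015 - 1*19/9) + 25/61) = 1/((-43015 - 19/9) + 25/61) = 1/(-387154/9 + 25/61) = 1/(-23616169/549) = -549/23616169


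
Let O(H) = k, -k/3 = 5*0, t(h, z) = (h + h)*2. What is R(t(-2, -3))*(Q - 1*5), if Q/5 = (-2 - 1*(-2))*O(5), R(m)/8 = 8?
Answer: -320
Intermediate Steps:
t(h, z) = 4*h (t(h, z) = (2*h)*2 = 4*h)
R(m) = 64 (R(m) = 8*8 = 64)
k = 0 (k = -15*0 = -3*0 = 0)
O(H) = 0
Q = 0 (Q = 5*((-2 - 1*(-2))*0) = 5*((-2 + 2)*0) = 5*(0*0) = 5*0 = 0)
R(t(-2, -3))*(Q - 1*5) = 64*(0 - 1*5) = 64*(0 - 5) = 64*(-5) = -320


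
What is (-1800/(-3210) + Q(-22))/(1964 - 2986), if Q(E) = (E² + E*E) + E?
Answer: -50641/54677 ≈ -0.92618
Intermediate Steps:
Q(E) = E + 2*E² (Q(E) = (E² + E²) + E = 2*E² + E = E + 2*E²)
(-1800/(-3210) + Q(-22))/(1964 - 2986) = (-1800/(-3210) - 22*(1 + 2*(-22)))/(1964 - 2986) = (-1800*(-1/3210) - 22*(1 - 44))/(-1022) = (60/107 - 22*(-43))*(-1/1022) = (60/107 + 946)*(-1/1022) = (101282/107)*(-1/1022) = -50641/54677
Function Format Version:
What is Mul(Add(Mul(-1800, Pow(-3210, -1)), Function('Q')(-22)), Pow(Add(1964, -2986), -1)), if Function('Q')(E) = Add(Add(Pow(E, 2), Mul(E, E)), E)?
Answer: Rational(-50641, 54677) ≈ -0.92618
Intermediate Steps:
Function('Q')(E) = Add(E, Mul(2, Pow(E, 2))) (Function('Q')(E) = Add(Add(Pow(E, 2), Pow(E, 2)), E) = Add(Mul(2, Pow(E, 2)), E) = Add(E, Mul(2, Pow(E, 2))))
Mul(Add(Mul(-1800, Pow(-3210, -1)), Function('Q')(-22)), Pow(Add(1964, -2986), -1)) = Mul(Add(Mul(-1800, Pow(-3210, -1)), Mul(-22, Add(1, Mul(2, -22)))), Pow(Add(1964, -2986), -1)) = Mul(Add(Mul(-1800, Rational(-1, 3210)), Mul(-22, Add(1, -44))), Pow(-1022, -1)) = Mul(Add(Rational(60, 107), Mul(-22, -43)), Rational(-1, 1022)) = Mul(Add(Rational(60, 107), 946), Rational(-1, 1022)) = Mul(Rational(101282, 107), Rational(-1, 1022)) = Rational(-50641, 54677)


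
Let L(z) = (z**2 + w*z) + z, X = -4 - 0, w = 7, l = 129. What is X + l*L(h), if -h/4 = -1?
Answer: 6188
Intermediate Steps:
h = 4 (h = -4*(-1) = 4)
X = -4 (X = -4 - 3*0 = -4 + 0 = -4)
L(z) = z**2 + 8*z (L(z) = (z**2 + 7*z) + z = z**2 + 8*z)
X + l*L(h) = -4 + 129*(4*(8 + 4)) = -4 + 129*(4*12) = -4 + 129*48 = -4 + 6192 = 6188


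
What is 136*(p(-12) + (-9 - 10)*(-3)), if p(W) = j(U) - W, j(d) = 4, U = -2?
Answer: 9928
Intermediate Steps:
p(W) = 4 - W
136*(p(-12) + (-9 - 10)*(-3)) = 136*((4 - 1*(-12)) + (-9 - 10)*(-3)) = 136*((4 + 12) - 19*(-3)) = 136*(16 + 57) = 136*73 = 9928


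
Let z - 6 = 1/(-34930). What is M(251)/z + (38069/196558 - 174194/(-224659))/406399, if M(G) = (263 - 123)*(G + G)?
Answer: 44055234280322683567089817/3761100517710023510162 ≈ 11713.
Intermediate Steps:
z = 209579/34930 (z = 6 + 1/(-34930) = 6 - 1/34930 = 209579/34930 ≈ 6.0000)
M(G) = 280*G (M(G) = 140*(2*G) = 280*G)
M(251)/z + (38069/196558 - 174194/(-224659))/406399 = (280*251)/(209579/34930) + (38069/196558 - 174194/(-224659))/406399 = 70280*(34930/209579) + (38069*(1/196558) - 174194*(-1/224659))*(1/406399) = 2454880400/209579 + (38069/196558 + 174194/224659)*(1/406399) = 2454880400/209579 + (42791767723/44158523722)*(1/406399) = 2454880400/209579 + 42791767723/17945979882097078 = 44055234280322683567089817/3761100517710023510162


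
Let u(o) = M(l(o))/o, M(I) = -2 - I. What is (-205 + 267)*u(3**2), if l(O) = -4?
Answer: 124/9 ≈ 13.778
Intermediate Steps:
u(o) = 2/o (u(o) = (-2 - 1*(-4))/o = (-2 + 4)/o = 2/o)
(-205 + 267)*u(3**2) = (-205 + 267)*(2/(3**2)) = 62*(2/9) = 124/9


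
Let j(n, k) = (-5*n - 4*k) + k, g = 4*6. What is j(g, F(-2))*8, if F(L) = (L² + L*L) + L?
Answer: -1104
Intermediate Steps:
F(L) = L + 2*L² (F(L) = (L² + L²) + L = 2*L² + L = L + 2*L²)
g = 24
j(n, k) = -5*n - 3*k
j(g, F(-2))*8 = (-5*24 - (-6)*(1 + 2*(-2)))*8 = (-120 - (-6)*(1 - 4))*8 = (-120 - (-6)*(-3))*8 = (-120 - 3*6)*8 = (-120 - 18)*8 = -138*8 = -1104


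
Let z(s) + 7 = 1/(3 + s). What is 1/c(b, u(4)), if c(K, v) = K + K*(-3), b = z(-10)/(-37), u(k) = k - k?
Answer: -259/100 ≈ -2.5900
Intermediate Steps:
u(k) = 0
z(s) = -7 + 1/(3 + s)
b = 50/259 (b = ((-20 - 7*(-10))/(3 - 10))/(-37) = ((-20 + 70)/(-7))*(-1/37) = -⅐*50*(-1/37) = -50/7*(-1/37) = 50/259 ≈ 0.19305)
c(K, v) = -2*K (c(K, v) = K - 3*K = -2*K)
1/c(b, u(4)) = 1/(-2*50/259) = 1/(-100/259) = -259/100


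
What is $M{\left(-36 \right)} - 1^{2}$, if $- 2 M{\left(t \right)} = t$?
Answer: $17$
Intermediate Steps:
$M{\left(t \right)} = - \frac{t}{2}$
$M{\left(-36 \right)} - 1^{2} = \left(- \frac{1}{2}\right) \left(-36\right) - 1^{2} = 18 - 1 = 17$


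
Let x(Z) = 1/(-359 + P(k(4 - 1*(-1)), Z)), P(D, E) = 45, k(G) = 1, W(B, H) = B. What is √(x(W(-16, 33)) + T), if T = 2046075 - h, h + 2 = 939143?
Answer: 5*√4365570574/314 ≈ 1052.1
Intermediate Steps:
h = 939141 (h = -2 + 939143 = 939141)
x(Z) = -1/314 (x(Z) = 1/(-359 + 45) = 1/(-314) = -1/314)
T = 1106934 (T = 2046075 - 1*939141 = 2046075 - 939141 = 1106934)
√(x(W(-16, 33)) + T) = √(-1/314 + 1106934) = √(347577275/314) = 5*√4365570574/314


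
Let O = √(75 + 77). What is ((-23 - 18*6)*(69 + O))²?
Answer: 84311993 + 4736436*√38 ≈ 1.1351e+8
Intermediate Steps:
O = 2*√38 (O = √152 = 2*√38 ≈ 12.329)
((-23 - 18*6)*(69 + O))² = ((-23 - 18*6)*(69 + 2*√38))² = ((-23 - 108)*(69 + 2*√38))² = (-131*(69 + 2*√38))² = (-9039 - 262*√38)²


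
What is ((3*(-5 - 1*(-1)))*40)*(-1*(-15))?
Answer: -7200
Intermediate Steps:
((3*(-5 - 1*(-1)))*40)*(-1*(-15)) = ((3*(-5 + 1))*40)*15 = ((3*(-4))*40)*15 = -12*40*15 = -480*15 = -7200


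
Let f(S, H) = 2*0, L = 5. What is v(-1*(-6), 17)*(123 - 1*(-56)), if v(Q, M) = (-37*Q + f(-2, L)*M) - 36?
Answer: -46182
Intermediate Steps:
f(S, H) = 0
v(Q, M) = -36 - 37*Q (v(Q, M) = (-37*Q + 0*M) - 36 = (-37*Q + 0) - 36 = -37*Q - 36 = -36 - 37*Q)
v(-1*(-6), 17)*(123 - 1*(-56)) = (-36 - (-37)*(-6))*(123 - 1*(-56)) = (-36 - 37*6)*(123 + 56) = (-36 - 222)*179 = -258*179 = -46182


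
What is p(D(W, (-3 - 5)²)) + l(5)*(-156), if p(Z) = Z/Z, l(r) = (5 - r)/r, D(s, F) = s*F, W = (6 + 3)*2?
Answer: 1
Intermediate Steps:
W = 18 (W = 9*2 = 18)
D(s, F) = F*s
l(r) = (5 - r)/r
p(Z) = 1
p(D(W, (-3 - 5)²)) + l(5)*(-156) = 1 + ((5 - 1*5)/5)*(-156) = 1 + ((5 - 5)/5)*(-156) = 1 + ((⅕)*0)*(-156) = 1 + 0*(-156) = 1 + 0 = 1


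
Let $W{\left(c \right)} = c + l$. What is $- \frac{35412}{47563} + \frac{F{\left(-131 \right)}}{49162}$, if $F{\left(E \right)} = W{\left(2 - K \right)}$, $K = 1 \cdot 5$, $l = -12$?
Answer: $- \frac{1741638189}{2338292206} \approx -0.74483$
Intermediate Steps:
$K = 5$
$W{\left(c \right)} = -12 + c$ ($W{\left(c \right)} = c - 12 = -12 + c$)
$F{\left(E \right)} = -15$ ($F{\left(E \right)} = -12 + \left(2 - 5\right) = -12 - 3 = -15$)
$- \frac{35412}{47563} + \frac{F{\left(-131 \right)}}{49162} = - \frac{35412}{47563} - \frac{15}{49162} = - \frac{1741638189}{2338292206}$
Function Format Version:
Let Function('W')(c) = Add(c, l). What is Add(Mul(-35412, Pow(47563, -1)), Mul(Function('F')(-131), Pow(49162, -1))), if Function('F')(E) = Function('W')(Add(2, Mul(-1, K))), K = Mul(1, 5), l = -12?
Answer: Rational(-1741638189, 2338292206) ≈ -0.74483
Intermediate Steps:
K = 5
Function('W')(c) = Add(-12, c) (Function('W')(c) = Add(c, -12) = Add(-12, c))
Function('F')(E) = -15 (Function('F')(E) = Add(-12, Add(2, Mul(-1, 5))) = Add(-12, Add(2, -5)) = Add(-12, -3) = -15)
Add(Mul(-35412, Pow(47563, -1)), Mul(Function('F')(-131), Pow(49162, -1))) = Add(Mul(-35412, Pow(47563, -1)), Mul(-15, Pow(49162, -1))) = Add(Mul(-35412, Rational(1, 47563)), Mul(-15, Rational(1, 49162))) = Add(Rational(-35412, 47563), Rational(-15, 49162)) = Rational(-1741638189, 2338292206)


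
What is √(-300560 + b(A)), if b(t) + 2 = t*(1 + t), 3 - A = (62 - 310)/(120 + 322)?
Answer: I*√14678955346/221 ≈ 548.22*I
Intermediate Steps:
A = 787/221 (A = 3 - (62 - 310)/(120 + 322) = 3 - (-248)/442 = 3 - 1*(-124/221) = 3 + 124/221 = 787/221 ≈ 3.5611)
b(t) = -2 + t*(1 + t)
√(-300560 + b(A)) = √(-300560 + (-2 + 787/221 + (787/221)²)) = √(-300560 + (-2 + 787/221 + 619369/48841)) = √(-300560 + 695614/48841) = √(-14678955346/48841) = I*√14678955346/221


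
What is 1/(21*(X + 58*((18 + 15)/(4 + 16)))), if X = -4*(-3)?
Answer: 10/22617 ≈ 0.00044215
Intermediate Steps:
X = 12
1/(21*(X + 58*((18 + 15)/(4 + 16)))) = 1/(21*(12 + 58*((18 + 15)/(4 + 16)))) = 1/(21*(12 + 58*(33/20))) = 1/(21*(12 + 957/10)) = 1/(21*(1077/10)) = 1/(22617/10) = 10/22617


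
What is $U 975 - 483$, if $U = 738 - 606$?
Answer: $128217$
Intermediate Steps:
$U = 132$
$U 975 - 483 = 132 \cdot 975 - 483 = 128700 - 483 = 128217$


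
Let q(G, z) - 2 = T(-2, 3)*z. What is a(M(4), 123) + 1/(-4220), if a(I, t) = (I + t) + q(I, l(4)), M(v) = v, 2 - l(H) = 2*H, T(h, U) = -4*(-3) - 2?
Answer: 291179/4220 ≈ 69.000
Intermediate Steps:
T(h, U) = 10 (T(h, U) = 12 - 2 = 10)
l(H) = 2 - 2*H
q(G, z) = 2 + 10*z
a(I, t) = -58 + I + t (a(I, t) = (I + t) + (2 + 10*(2 - 2*4)) = (I + t) + (2 + 10*(2 - 8)) = (I + t) + (2 + 10*(-6)) = (I + t) + (2 - 60) = (I + t) - 58 = -58 + I + t)
a(M(4), 123) + 1/(-4220) = (-58 + 4 + 123) + 1/(-4220) = 69 - 1/4220 = 291179/4220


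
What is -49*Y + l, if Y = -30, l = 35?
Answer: 1505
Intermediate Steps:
-49*Y + l = -49*(-30) + 35 = 1470 + 35 = 1505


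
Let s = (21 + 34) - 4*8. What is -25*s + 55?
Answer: -520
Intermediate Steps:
s = 23 (s = 55 - 32 = 23)
-25*s + 55 = -25*23 + 55 = -575 + 55 = -520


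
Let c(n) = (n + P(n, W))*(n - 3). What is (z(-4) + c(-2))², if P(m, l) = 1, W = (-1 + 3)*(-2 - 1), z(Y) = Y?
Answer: 1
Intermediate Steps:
W = -6 (W = 2*(-3) = -6)
c(n) = (1 + n)*(-3 + n) (c(n) = (n + 1)*(n - 3) = (1 + n)*(-3 + n))
(z(-4) + c(-2))² = (-4 + (-3 + (-2)² - 2*(-2)))² = (-4 + (-3 + 4 + 4))² = (-4 + 5)² = 1² = 1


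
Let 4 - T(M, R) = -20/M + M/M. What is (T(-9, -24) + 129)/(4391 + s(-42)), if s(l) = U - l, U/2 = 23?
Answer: 1168/40311 ≈ 0.028975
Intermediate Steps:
U = 46 (U = 2*23 = 46)
s(l) = 46 - l
T(M, R) = 3 + 20/M (T(M, R) = 4 - (-20/M + M/M) = 4 - (-20/M + 1) = 4 - (1 - 20/M) = 4 + (-1 + 20/M) = 3 + 20/M)
(T(-9, -24) + 129)/(4391 + s(-42)) = ((3 + 20/(-9)) + 129)/(4391 + (46 - 1*(-42))) = ((3 + 20*(-⅑)) + 129)/(4391 + (46 + 42)) = ((3 - 20/9) + 129)/(4391 + 88) = (7/9 + 129)/4479 = (1168/9)*(1/4479) = 1168/40311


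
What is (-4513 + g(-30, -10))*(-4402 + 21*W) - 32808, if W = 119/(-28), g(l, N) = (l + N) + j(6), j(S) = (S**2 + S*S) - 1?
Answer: 40193949/2 ≈ 2.0097e+7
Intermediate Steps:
j(S) = -1 + 2*S**2 (j(S) = (S**2 + S**2) - 1 = 2*S**2 - 1 = -1 + 2*S**2)
g(l, N) = 71 + N + l (g(l, N) = (l + N) + (-1 + 2*6**2) = (N + l) + (-1 + 2*36) = (N + l) + (-1 + 72) = (N + l) + 71 = 71 + N + l)
W = -17/4 (W = 119*(-1/28) = -17/4 ≈ -4.2500)
(-4513 + g(-30, -10))*(-4402 + 21*W) - 32808 = (-4513 + (71 - 10 - 30))*(-4402 + 21*(-17/4)) - 32808 = (-4513 + 31)*(-4402 - 357/4) - 32808 = -4482*(-17965/4) - 32808 = 40259565/2 - 32808 = 40193949/2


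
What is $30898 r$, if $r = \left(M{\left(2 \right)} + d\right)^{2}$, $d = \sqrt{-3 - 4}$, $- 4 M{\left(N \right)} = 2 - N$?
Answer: $-216286$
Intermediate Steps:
$M{\left(N \right)} = - \frac{1}{2} + \frac{N}{4}$ ($M{\left(N \right)} = - \frac{2 - N}{4} = - \frac{1}{2} + \frac{N}{4}$)
$d = i \sqrt{7}$ ($d = \sqrt{-7} = i \sqrt{7} \approx 2.6458 i$)
$r = -7$ ($r = \left(\left(- \frac{1}{2} + \frac{1}{4} \cdot 2\right) + i \sqrt{7}\right)^{2} = \left(\left(- \frac{1}{2} + \frac{1}{2}\right) + i \sqrt{7}\right)^{2} = \left(0 + i \sqrt{7}\right)^{2} = \left(i \sqrt{7}\right)^{2} = -7$)
$30898 r = 30898 \left(-7\right) = -216286$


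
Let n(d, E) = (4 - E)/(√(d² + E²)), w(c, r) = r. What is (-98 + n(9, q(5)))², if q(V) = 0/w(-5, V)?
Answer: 770884/81 ≈ 9517.1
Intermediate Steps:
q(V) = 0 (q(V) = 0/V = 0)
n(d, E) = (4 - E)/√(E² + d²) (n(d, E) = (4 - E)/(√(E² + d²)) = (4 - E)/√(E² + d²))
(-98 + n(9, q(5)))² = (-98 + (4 - 1*0)/√(0² + 9²))² = (-98 + (4 + 0)/√(0 + 81))² = (-98 + 4/√81)² = (-98 + (⅑)*4)² = (-98 + 4/9)² = (-878/9)² = 770884/81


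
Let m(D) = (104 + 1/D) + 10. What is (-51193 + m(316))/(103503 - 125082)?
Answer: 5380321/2272988 ≈ 2.3671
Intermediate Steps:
m(D) = 114 + 1/D
(-51193 + m(316))/(103503 - 125082) = (-51193 + (114 + 1/316))/(103503 - 125082) = (-51193 + (114 + 1/316))/(-21579) = (-51193 + 36025/316)*(-1/21579) = -16140963/316*(-1/21579) = 5380321/2272988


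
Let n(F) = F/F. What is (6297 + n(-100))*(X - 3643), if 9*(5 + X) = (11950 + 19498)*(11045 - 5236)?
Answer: 1150320882800/9 ≈ 1.2781e+11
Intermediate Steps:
n(F) = 1
X = 182681387/9 (X = -5 + ((11950 + 19498)*(11045 - 5236))/9 = -5 + (31448*5809)/9 = -5 + (⅑)*182681432 = -5 + 182681432/9 = 182681387/9 ≈ 2.0298e+7)
(6297 + n(-100))*(X - 3643) = (6297 + 1)*(182681387/9 - 3643) = 6298*(182648600/9) = 1150320882800/9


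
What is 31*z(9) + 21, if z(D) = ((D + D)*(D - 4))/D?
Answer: 331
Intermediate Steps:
z(D) = -8 + 2*D (z(D) = ((2*D)*(-4 + D))/D = (2*D*(-4 + D))/D = -8 + 2*D)
31*z(9) + 21 = 31*(-8 + 2*9) + 21 = 31*(-8 + 18) + 21 = 31*10 + 21 = 310 + 21 = 331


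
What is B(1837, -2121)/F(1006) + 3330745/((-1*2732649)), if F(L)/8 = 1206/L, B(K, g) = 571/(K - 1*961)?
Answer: -4430096613881/3849231242592 ≈ -1.1509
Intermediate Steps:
B(K, g) = 571/(-961 + K) (B(K, g) = 571/(K - 961) = 571/(-961 + K))
F(L) = 9648/L (F(L) = 8*(1206/L) = 9648/L)
B(1837, -2121)/F(1006) + 3330745/((-1*2732649)) = (571/(-961 + 1837))/((9648/1006)) + 3330745/((-1*2732649)) = (571/876)/((9648*(1/1006))) + 3330745/(-2732649) = (571*(1/876))/(4824/503) + 3330745*(-1/2732649) = (571/876)*(503/4824) - 3330745/2732649 = 287213/4225824 - 3330745/2732649 = -4430096613881/3849231242592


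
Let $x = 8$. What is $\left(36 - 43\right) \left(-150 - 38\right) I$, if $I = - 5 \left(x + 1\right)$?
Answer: $-59220$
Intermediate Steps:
$I = -45$ ($I = - 5 \left(8 + 1\right) = \left(-5\right) 9 = -45$)
$\left(36 - 43\right) \left(-150 - 38\right) I = \left(36 - 43\right) \left(-150 - 38\right) \left(-45\right) = \left(-7\right) \left(-188\right) \left(-45\right) = 1316 \left(-45\right) = -59220$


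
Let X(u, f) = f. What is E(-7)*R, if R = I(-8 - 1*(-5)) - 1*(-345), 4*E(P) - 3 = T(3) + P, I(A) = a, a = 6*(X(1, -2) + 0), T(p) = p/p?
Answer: -999/4 ≈ -249.75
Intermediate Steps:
T(p) = 1
a = -12 (a = 6*(-2 + 0) = 6*(-2) = -12)
I(A) = -12
E(P) = 1 + P/4 (E(P) = ¾ + (1 + P)/4 = ¾ + (¼ + P/4) = 1 + P/4)
R = 333 (R = -12 - 1*(-345) = -12 + 345 = 333)
E(-7)*R = (1 + (¼)*(-7))*333 = (1 - 7/4)*333 = -¾*333 = -999/4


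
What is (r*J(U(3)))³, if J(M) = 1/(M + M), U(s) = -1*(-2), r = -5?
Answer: -125/64 ≈ -1.9531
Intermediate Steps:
U(s) = 2
J(M) = 1/(2*M)
(r*J(U(3)))³ = (-5/(2*2))³ = (-5*¼)³ = (-5/4)³ = -125/64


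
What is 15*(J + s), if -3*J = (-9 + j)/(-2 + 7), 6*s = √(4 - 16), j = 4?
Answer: 5 + 5*I*√3 ≈ 5.0 + 8.6602*I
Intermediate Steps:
s = I*√3/3 (s = √(4 - 16)/6 = √(-12)/6 = (2*I*√3)/6 = I*√3/3 ≈ 0.57735*I)
J = ⅓ (J = -(-9 + 4)/(3*(-2 + 7)) = -(-5)/(3*5) = -⅓*(-1) = ⅓ ≈ 0.33333)
15*(J + s) = 15*(⅓ + I*√3/3) = 5 + 5*I*√3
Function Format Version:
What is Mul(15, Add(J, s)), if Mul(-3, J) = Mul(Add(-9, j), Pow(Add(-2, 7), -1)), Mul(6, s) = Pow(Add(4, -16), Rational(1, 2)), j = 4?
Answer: Add(5, Mul(5, I, Pow(3, Rational(1, 2)))) ≈ Add(5.0000, Mul(8.6602, I))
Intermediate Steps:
s = Mul(Rational(1, 3), I, Pow(3, Rational(1, 2))) (s = Mul(Rational(1, 6), Pow(Add(4, -16), Rational(1, 2))) = Mul(Rational(1, 6), Pow(-12, Rational(1, 2))) = Mul(Rational(1, 6), Mul(2, I, Pow(3, Rational(1, 2)))) = Mul(Rational(1, 3), I, Pow(3, Rational(1, 2))) ≈ Mul(0.57735, I))
J = Rational(1, 3) (J = Mul(Rational(-1, 3), Mul(Add(-9, 4), Pow(Add(-2, 7), -1))) = Mul(Rational(-1, 3), Mul(-5, Pow(5, -1))) = Mul(Rational(-1, 3), Mul(-5, Rational(1, 5))) = Mul(Rational(-1, 3), -1) = Rational(1, 3) ≈ 0.33333)
Mul(15, Add(J, s)) = Mul(15, Add(Rational(1, 3), Mul(Rational(1, 3), I, Pow(3, Rational(1, 2))))) = Add(5, Mul(5, I, Pow(3, Rational(1, 2))))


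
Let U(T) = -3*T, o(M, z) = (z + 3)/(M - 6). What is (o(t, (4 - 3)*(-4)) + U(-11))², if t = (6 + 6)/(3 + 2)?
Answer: 358801/324 ≈ 1107.4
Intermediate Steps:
t = 12/5 ≈ 2.4000
o(M, z) = (3 + z)/(-6 + M)
(o(t, (4 - 3)*(-4)) + U(-11))² = ((3 + (4 - 3)*(-4))/(-6 + 12/5) - 3*(-11))² = ((3 + 1*(-4))/(-18/5) + 33)² = (-5*(3 - 4)/18 + 33)² = (-5/18*(-1) + 33)² = (5/18 + 33)² = (599/18)² = 358801/324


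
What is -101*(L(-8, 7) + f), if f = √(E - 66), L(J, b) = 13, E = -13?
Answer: -1313 - 101*I*√79 ≈ -1313.0 - 897.71*I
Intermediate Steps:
f = I*√79 (f = √(-13 - 66) = √(-79) = I*√79 ≈ 8.8882*I)
-101*(L(-8, 7) + f) = -101*(13 + I*√79) = -1313 - 101*I*√79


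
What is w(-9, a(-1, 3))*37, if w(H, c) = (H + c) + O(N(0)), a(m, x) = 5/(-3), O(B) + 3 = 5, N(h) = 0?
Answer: -962/3 ≈ -320.67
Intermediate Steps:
O(B) = 2 (O(B) = -3 + 5 = 2)
a(m, x) = -5/3 (a(m, x) = 5*(-1/3) = -5/3)
w(H, c) = 2 + H + c (w(H, c) = (H + c) + 2 = 2 + H + c)
w(-9, a(-1, 3))*37 = (2 - 9 - 5/3)*37 = -26/3*37 = -962/3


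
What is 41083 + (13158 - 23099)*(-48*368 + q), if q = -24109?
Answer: 415306476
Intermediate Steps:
41083 + (13158 - 23099)*(-48*368 + q) = 41083 + (13158 - 23099)*(-48*368 - 24109) = 41083 - 9941*(-17664 - 24109) = 41083 - 9941*(-41773) = 41083 + 415265393 = 415306476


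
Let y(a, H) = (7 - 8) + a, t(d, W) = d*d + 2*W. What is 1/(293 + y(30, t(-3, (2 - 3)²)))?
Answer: 1/322 ≈ 0.0031056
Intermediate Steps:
t(d, W) = d² + 2*W
y(a, H) = -1 + a
1/(293 + y(30, t(-3, (2 - 3)²))) = 1/(293 + (-1 + 30)) = 1/(293 + 29) = 1/322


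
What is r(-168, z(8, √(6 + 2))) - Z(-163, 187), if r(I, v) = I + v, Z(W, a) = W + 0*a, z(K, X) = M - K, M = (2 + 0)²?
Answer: -9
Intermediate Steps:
M = 4 (M = 2² = 4)
z(K, X) = 4 - K
Z(W, a) = W (Z(W, a) = W + 0 = W)
r(-168, z(8, √(6 + 2))) - Z(-163, 187) = (-168 + (4 - 1*8)) - 1*(-163) = (-168 + (4 - 8)) + 163 = (-168 - 4) + 163 = -172 + 163 = -9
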